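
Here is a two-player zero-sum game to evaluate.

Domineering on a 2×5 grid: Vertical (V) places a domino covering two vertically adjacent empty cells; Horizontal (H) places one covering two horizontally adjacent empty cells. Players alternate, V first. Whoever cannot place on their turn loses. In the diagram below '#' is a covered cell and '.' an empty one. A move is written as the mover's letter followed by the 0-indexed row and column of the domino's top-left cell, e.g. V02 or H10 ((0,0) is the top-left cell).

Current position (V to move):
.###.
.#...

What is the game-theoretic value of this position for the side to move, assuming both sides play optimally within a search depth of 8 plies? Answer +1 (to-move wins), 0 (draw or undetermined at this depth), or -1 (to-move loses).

value(.###./.#..., V) = +1

[.###./.#...] V move#1: V00:-1/####./##..., V04:+1/.####/.#..#*
[.####/.#..#] H move#2: H12:-1/.####/.####*
[.####/.####] V move#3: V00:+1/#####/#####*
[#####/#####] end (terminal -1, H#4); searched .###./.#... to 8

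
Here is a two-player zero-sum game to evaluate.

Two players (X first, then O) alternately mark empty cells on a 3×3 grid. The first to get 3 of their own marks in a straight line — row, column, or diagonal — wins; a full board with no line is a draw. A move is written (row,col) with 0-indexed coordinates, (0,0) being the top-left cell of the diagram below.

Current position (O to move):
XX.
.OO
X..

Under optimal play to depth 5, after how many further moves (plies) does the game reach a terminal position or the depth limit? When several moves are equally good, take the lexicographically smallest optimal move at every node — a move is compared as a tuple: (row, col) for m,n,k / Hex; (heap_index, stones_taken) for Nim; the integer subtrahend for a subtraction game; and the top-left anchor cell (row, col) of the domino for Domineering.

PV length from [XX./.OO/X..]: 1 ply

ply 1, O at XX./.OO/X.. | (0,2)=-1→XXO/.OO/X..; (1,0)=+1→XX./OOO/X..*; (2,1)=-1→XX./.OO/XO.; (2,2)=-1→XX./.OO/X.O
ply 2: XX./OOO/X.. is terminal -1 (X); from XX./.OO/X.. depth 5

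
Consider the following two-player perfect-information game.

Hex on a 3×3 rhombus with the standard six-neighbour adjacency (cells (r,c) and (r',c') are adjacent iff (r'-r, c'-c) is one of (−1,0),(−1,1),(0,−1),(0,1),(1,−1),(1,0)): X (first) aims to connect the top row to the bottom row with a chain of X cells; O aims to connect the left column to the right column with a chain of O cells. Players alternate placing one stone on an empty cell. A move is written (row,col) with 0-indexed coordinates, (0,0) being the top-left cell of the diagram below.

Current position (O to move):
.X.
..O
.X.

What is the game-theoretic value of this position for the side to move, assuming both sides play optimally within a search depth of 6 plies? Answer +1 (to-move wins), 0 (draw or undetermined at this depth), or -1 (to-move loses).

value(.X./..O/.X., O) = +1

ply 1, O at .X./..O/.X. | (0,0)=-1→OX./..O/.X.; (0,2)=-1→.XO/..O/.X.; (1,0)=-1→.X./O.O/.X.; (1,1)=+1→.X./.OO/.X.*; (2,0)=-1→.X./..O/OX.; (2,2)=-1→.X./..O/.XO
ply 2, X at .X./.OO/.X. | (0,0)=-1→XX./.OO/.X.*; (0,2)=-1→.XX/.OO/.X.; (1,0)=-1→.X./XOO/.X.; (2,0)=-1→.X./.OO/XX.; (2,2)=-1→.X./.OO/.XX
ply 3, O at XX./.OO/.X. | (0,2)=+1→XXO/.OO/.X.*; (1,0)=+1→XX./OOO/.X.; (2,0)=+1→XX./.OO/OX.; (2,2)=+1→XX./.OO/.XO
ply 4, X at XXO/.OO/.X. | (1,0)=-1→XXO/XOO/.X.*; (2,0)=-1→XXO/.OO/XX.; (2,2)=-1→XXO/.OO/.XX
ply 5, O at XXO/XOO/.X. | (2,0)=+1→XXO/XOO/OX.*; (2,2)=-1→XXO/XOO/.XO
ply 6: XXO/XOO/OX. is terminal -1 (X); from .X./..O/.X. depth 6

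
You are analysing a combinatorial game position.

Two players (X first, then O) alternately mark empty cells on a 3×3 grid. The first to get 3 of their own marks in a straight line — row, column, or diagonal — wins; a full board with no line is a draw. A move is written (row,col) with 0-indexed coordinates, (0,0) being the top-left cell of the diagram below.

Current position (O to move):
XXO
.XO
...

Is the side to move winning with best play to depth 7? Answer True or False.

p1 O@[XXO/.XO/...]: (1,0)[XXO/OXO/...]-1 (2,0)[XXO/.XO/O..]-1 (2,1)[XXO/.XO/.O.]-1 (2,2)[XXO/.XO/..O]+1*
p2 X@[XXO/.XO/..O] terminal -1; root [XXO/.XO/...] d7

O winning at [XXO/.XO/...]: True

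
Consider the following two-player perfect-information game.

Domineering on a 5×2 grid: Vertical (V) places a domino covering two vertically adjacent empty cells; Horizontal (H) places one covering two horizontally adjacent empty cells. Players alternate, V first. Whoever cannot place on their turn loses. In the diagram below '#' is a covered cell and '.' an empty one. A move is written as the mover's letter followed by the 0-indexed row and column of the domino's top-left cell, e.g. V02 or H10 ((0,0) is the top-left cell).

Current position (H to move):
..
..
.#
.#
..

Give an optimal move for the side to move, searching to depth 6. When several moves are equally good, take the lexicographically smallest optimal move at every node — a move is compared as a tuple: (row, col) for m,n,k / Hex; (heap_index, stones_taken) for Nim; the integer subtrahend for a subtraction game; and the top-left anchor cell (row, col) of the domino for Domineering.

[../../.#/.#/..] H move#1: H00:+1/##/../.#/.#/..*, H10:+1/../##/.#/.#/.., H40:-1/../../.#/.#/##
[##/../.#/.#/..] V move#2: V10:-1/##/#./##/.#/..*, V20:-1/##/../##/##/.., V30:-1/##/../.#/##/#.
[##/#./##/.#/..] H move#3: H40:+1/##/#./##/.#/##*
[##/#./##/.#/##] end (terminal -1, V#4); searched ../../.#/.#/.. to 6

H's best at [../../.#/.#/..]: H00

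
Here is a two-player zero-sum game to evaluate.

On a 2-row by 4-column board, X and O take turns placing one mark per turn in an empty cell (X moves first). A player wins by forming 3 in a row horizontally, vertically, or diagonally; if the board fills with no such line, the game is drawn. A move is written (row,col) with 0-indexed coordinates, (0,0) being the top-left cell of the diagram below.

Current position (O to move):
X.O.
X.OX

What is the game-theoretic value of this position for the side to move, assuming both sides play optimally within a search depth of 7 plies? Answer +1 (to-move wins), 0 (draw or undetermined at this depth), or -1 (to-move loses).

ply 1, O at X.O./X.OX | (0,1)=+0→XOO./X.OX*; (0,3)=+0→X.OO/X.OX; (1,1)=+0→X.O./XOOX
ply 2, X at XOO./X.OX | (0,3)=+0→XOOX/X.OX*; (1,1)=-1→XOO./XXOX
ply 3, O at XOOX/X.OX | (1,1)=+0→XOOX/XOOX*
ply 4: XOOX/XOOX is terminal +0 (X); from X.O./X.OX depth 7

value(X.O./X.OX, O) = 0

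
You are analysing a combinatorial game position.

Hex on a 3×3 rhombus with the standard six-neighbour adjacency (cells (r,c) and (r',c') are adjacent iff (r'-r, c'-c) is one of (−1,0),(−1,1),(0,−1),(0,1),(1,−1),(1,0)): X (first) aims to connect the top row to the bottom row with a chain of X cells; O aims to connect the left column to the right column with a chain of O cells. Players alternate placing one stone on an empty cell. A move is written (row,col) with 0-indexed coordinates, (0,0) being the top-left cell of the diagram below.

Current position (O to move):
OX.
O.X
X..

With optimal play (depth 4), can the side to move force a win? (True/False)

O winning at [OX./O.X/X..]: False

[OX./O.X/X..] O move#1: (0,2):-1/OXO/O.X/X..*, (1,1):-1/OX./OOX/X.., (2,1):-1/OX./O.X/XO., (2,2):-1/OX./O.X/X.O
[OXO/O.X/X..] X move#2: (1,1):+1/OXO/OXX/X..*, (2,1):-1/OXO/O.X/XX., (2,2):-1/OXO/O.X/X.X
[OXO/OXX/X..] end (terminal -1, O#3); searched OX./O.X/X.. to 4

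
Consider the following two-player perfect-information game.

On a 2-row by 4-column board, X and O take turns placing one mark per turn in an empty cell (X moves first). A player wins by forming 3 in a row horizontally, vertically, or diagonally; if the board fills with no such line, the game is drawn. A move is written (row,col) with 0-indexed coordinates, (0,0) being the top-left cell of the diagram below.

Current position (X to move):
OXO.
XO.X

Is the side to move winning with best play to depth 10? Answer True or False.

p1 X@[OXO./XO.X]: (0,3)[OXOX/XO.X]+0* (1,2)[OXO./XOXX]+0
p2 O@[OXOX/XO.X]: (1,2)[OXOX/XOOX]+0*
p3 X@[OXOX/XOOX] terminal +0; root [OXO./XO.X] d10

X winning at [OXO./XO.X]: False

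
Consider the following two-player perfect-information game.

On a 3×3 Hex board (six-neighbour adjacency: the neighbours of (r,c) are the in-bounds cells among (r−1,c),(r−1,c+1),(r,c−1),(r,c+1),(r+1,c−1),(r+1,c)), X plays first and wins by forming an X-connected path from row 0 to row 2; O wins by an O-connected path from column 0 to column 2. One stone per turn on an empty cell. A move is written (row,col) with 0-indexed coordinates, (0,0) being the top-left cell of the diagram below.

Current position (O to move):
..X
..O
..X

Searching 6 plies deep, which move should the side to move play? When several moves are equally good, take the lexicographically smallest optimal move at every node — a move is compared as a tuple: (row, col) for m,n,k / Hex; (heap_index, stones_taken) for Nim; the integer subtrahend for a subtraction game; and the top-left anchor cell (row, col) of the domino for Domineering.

[..X/..O/..X] O move#1: (0,0):-1/O.X/..O/..X, (0,1):-1/.OX/..O/..X, (1,0):-1/..X/O.O/..X, (1,1):+1/..X/.OO/..X*, (2,0):+1/..X/..O/O.X, (2,1):-1/..X/..O/.OX
[..X/.OO/..X] X move#2: (0,0):-1/X.X/.OO/..X*, (0,1):-1/.XX/.OO/..X, (1,0):-1/..X/XOO/..X, (2,0):-1/..X/.OO/X.X, (2,1):-1/..X/.OO/.XX
[X.X/.OO/..X] O move#3: (0,1):+1/XOX/.OO/..X*, (1,0):+1/X.X/OOO/..X, (2,0):+1/X.X/.OO/O.X, (2,1):+1/X.X/.OO/.OX
[XOX/.OO/..X] X move#4: (1,0):-1/XOX/XOO/..X*, (2,0):-1/XOX/.OO/X.X, (2,1):-1/XOX/.OO/.XX
[XOX/XOO/..X] O move#5: (2,0):+1/XOX/XOO/O.X*, (2,1):-1/XOX/XOO/.OX
[XOX/XOO/O.X] end (terminal -1, X#6); searched ..X/..O/..X to 6

O's best at [..X/..O/..X]: (1,1)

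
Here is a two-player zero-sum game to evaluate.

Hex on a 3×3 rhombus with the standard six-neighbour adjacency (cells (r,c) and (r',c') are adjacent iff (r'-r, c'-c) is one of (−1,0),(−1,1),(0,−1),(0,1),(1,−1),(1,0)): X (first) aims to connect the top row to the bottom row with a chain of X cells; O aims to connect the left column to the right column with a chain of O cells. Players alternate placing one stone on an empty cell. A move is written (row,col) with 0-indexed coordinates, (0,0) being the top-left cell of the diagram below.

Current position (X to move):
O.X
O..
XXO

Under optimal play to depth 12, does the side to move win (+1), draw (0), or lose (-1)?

[O.X/O../XXO] X move#1: (0,1):+1/OXX/O../XXO*, (1,1):+1/O.X/OX./XXO, (1,2):+1/O.X/O.X/XXO
[OXX/O../XXO] O move#2: (1,1):-1/OXX/OO./XXO*, (1,2):-1/OXX/O.O/XXO
[OXX/OO./XXO] X move#3: (1,2):+1/OXX/OOX/XXO*
[OXX/OOX/XXO] end (terminal -1, O#4); searched O.X/O../XXO to 12

value(O.X/O../XXO, X) = +1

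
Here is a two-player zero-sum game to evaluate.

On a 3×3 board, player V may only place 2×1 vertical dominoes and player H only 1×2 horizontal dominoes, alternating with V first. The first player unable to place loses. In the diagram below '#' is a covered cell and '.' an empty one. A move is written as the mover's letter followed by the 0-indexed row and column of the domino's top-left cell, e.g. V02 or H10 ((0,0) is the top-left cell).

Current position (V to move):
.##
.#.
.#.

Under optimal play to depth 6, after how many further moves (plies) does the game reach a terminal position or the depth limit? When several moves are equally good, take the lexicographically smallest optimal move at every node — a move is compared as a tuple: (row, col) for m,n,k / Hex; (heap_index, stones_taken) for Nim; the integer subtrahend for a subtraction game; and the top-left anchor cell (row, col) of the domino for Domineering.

PV length from [.##/.#./.#.]: 1 ply

p1 V@[.##/.#./.#.]: V00[###/##./.#.]+1* V10[.##/##./##.]+1 V12[.##/.##/.##]+1
p2 H@[###/##./.#.] terminal -1; root [.##/.#./.#.] d6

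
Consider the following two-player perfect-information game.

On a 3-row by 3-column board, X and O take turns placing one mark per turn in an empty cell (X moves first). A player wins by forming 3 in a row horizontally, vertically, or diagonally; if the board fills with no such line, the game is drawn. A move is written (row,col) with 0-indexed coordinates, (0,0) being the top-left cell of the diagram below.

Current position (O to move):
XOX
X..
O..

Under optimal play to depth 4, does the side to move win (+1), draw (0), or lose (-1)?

value(XOX/X../O.., O) = +1

ply 1, O at XOX/X../O.. | (1,1)=+0→XOX/XO./O..; (1,2)=+0→XOX/X.O/O..; (2,1)=+1→XOX/X../OO.*; (2,2)=+0→XOX/X../O.O
ply 2, X at XOX/X../OO. | (1,1)=-1→XOX/XX./OO.*; (1,2)=-1→XOX/X.X/OO.; (2,2)=-1→XOX/X../OOX
ply 3, O at XOX/XX./OO. | (1,2)=-1→XOX/XXO/OO.; (2,2)=+1→XOX/XX./OOO*
ply 4: XOX/XX./OOO is terminal -1 (X); from XOX/X../O.. depth 4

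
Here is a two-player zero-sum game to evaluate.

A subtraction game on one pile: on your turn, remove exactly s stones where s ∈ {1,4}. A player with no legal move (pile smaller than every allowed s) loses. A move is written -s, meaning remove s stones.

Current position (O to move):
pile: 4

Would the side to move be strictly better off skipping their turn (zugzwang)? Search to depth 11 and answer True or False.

ply 1, O at 4 | -1=-1→3; -4=+1→0*
ply 2: 0 is terminal -1 (X); from 4 depth 11
suppose O passes — search the same position with X to move:
pass> ply 1, X at 4 | -1=-1→3; -4=+1→0*
pass> ply 2: 0 is terminal -1 (O); from 4 depth 11
for O: play +1, pass -1

zugzwang(4, O) = False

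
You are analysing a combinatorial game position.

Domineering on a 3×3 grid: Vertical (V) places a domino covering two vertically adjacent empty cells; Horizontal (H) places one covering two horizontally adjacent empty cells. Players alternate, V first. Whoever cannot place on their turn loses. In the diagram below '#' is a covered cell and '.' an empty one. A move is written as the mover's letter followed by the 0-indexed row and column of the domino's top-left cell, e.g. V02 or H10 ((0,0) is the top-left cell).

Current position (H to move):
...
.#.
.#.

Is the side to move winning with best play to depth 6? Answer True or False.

ply 1, H at .../.#./.#. | H00=-1→##./.#./.#.*; H01=-1→.##/.#./.#.
ply 2, V at ##./.#./.#. | V02=+1→###/.##/.#.*; V10=+1→##./##./##.; V12=+1→##./.##/.##
ply 3: ###/.##/.#. is terminal -1 (H); from .../.#./.#. depth 6

H winning at [.../.#./.#.]: False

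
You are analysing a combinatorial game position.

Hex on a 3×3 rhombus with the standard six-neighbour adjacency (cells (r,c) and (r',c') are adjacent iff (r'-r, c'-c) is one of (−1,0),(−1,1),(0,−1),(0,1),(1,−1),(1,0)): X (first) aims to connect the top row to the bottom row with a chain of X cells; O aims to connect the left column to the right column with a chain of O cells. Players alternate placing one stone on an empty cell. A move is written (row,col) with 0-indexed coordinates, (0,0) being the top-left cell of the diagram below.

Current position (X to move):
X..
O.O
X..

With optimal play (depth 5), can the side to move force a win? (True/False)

ply 1, X at X../O.O/X.. | (0,1)=-1→XX./O.O/X..; (0,2)=-1→X.X/O.O/X..; (1,1)=+1→X../OXO/X..*; (2,1)=-1→X../O.O/XX.; (2,2)=-1→X../O.O/X.X
ply 2, O at X../OXO/X.. | (0,1)=-1→XO./OXO/X..*; (0,2)=-1→X.O/OXO/X..; (2,1)=-1→X../OXO/XO.; (2,2)=-1→X../OXO/X.O
ply 3, X at XO./OXO/X.. | (0,2)=+1→XOX/OXO/X..*; (2,1)=-1→XO./OXO/XX.; (2,2)=-1→XO./OXO/X.X
ply 4: XOX/OXO/X.. is terminal -1 (O); from X../O.O/X.. depth 5

X winning at [X../O.O/X..]: True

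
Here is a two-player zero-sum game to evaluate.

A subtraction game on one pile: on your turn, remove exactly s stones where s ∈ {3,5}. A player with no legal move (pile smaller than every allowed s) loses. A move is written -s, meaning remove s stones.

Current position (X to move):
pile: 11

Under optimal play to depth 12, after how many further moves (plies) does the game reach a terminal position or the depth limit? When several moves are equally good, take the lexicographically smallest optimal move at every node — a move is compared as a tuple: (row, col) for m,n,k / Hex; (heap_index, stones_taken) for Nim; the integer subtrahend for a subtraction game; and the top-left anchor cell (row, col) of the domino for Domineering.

PV length from [11]: 3 plies

[11] X move#1: -3:+1/8*, -5:-1/6
[8] O move#2: -3:-1/5*, -5:-1/3
[5] X move#3: -3:+1/2*, -5:+1/0
[2] end (terminal -1, O#4); searched 11 to 12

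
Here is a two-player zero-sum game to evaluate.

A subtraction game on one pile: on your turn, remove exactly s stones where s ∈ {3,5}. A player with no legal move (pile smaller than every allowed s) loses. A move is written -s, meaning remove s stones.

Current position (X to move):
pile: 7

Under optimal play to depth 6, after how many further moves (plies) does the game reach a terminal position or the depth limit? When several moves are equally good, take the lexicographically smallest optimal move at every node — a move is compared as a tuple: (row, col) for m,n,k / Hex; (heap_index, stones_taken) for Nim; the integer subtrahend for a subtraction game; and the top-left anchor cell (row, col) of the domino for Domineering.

p1 X@[7]: -3[4]-1 -5[2]+1*
p2 O@[2] terminal -1; root [7] d6

PV length from [7]: 1 ply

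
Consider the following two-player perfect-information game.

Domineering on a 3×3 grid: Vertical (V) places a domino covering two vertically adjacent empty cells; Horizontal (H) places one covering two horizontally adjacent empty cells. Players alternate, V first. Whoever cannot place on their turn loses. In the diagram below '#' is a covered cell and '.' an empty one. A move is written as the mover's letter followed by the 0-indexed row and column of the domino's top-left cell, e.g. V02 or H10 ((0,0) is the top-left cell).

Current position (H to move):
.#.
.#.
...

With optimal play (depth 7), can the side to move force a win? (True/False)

[.#./.#./...] H move#1: H20:-1/.#./.#./##.*, H21:-1/.#./.#./.##
[.#./.#./##.] V move#2: V00:+1/##./##./##.*, V02:+1/.##/.##/##., V12:+1/.#./.##/###
[##./##./##.] end (terminal -1, H#3); searched .#./.#./... to 7

H winning at [.#./.#./...]: False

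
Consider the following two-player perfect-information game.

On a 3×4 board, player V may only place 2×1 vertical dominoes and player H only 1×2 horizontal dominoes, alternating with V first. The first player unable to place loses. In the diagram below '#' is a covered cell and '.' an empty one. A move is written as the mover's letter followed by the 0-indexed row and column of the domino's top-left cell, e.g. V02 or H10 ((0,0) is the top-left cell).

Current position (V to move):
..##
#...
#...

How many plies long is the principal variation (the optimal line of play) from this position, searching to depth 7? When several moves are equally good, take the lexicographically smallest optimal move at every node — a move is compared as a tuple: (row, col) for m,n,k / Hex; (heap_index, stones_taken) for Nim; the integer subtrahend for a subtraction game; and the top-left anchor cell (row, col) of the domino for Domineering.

PV length from [..##/#.../#...]: 3 plies

[..##/#.../#...] V move#1: V01:-1/.###/##../#..., V11:-1/..##/##../##.., V12:+1/..##/#.#./#.#.*, V13:-1/..##/#..#/#..#
[..##/#.#./#.#.] H move#2: H00:-1/####/#.#./#.#.*
[####/#.#./#.#.] V move#3: V11:+1/####/###./###.*, V13:+1/####/#.##/#.##
[####/###./###.] end (terminal -1, H#4); searched ..##/#.../#... to 7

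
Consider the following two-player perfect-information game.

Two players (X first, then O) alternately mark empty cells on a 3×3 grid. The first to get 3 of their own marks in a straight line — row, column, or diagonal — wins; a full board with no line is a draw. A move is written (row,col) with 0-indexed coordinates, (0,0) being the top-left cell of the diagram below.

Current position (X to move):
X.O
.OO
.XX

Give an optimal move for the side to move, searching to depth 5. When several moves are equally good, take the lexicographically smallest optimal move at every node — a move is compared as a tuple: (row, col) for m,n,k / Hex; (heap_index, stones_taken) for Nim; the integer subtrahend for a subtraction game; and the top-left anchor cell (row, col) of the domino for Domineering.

p1 X@[X.O/.OO/.XX]: (0,1)[XXO/.OO/.XX]-1 (1,0)[X.O/XOO/.XX]-1 (2,0)[X.O/.OO/XXX]+1*
p2 O@[X.O/.OO/XXX] terminal -1; root [X.O/.OO/.XX] d5

X's best at [X.O/.OO/.XX]: (2,0)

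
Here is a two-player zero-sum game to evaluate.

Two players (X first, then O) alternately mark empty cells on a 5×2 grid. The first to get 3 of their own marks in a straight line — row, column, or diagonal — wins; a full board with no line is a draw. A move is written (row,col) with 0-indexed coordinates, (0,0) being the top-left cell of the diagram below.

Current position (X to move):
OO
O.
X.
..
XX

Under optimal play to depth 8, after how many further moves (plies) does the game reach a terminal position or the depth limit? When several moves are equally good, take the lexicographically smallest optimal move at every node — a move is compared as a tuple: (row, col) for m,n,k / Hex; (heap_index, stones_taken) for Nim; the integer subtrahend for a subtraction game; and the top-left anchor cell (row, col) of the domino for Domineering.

PV length from [OO/O./X./../XX]: 3 plies

ply 1, X at OO/O./X./../XX | (1,1)=+0→OO/OX/X./../XX; (2,1)=+1→OO/O./XX/../XX*; (3,0)=+1→OO/O./X./X./XX; (3,1)=+1→OO/O./X./.X/XX
ply 2, O at OO/O./XX/../XX | (1,1)=-1→OO/OO/XX/../XX*; (3,0)=-1→OO/O./XX/O./XX; (3,1)=-1→OO/O./XX/.O/XX
ply 3, X at OO/OO/XX/../XX | (3,0)=+1→OO/OO/XX/X./XX*; (3,1)=+1→OO/OO/XX/.X/XX
ply 4: OO/OO/XX/X./XX is terminal -1 (O); from OO/O./X./../XX depth 8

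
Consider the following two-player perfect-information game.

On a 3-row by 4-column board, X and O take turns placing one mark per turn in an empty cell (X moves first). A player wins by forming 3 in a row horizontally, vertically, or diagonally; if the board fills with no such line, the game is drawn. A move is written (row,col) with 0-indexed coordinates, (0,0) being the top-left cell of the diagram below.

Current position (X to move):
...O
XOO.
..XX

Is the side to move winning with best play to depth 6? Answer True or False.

p1 X@[...O/XOO./..XX]: (0,0)[X..O/XOO./..XX]-1 (0,1)[.X.O/XOO./..XX]-1 (0,2)[..XO/XOO./..XX]-1 (1,3)[...O/XOOX/..XX]-1 (2,0)[...O/XOO./X.XX]-1 (2,1)[...O/XOO./.XXX]+1*
p2 O@[...O/XOO./.XXX] terminal -1; root [...O/XOO./..XX] d6

X winning at [...O/XOO./..XX]: True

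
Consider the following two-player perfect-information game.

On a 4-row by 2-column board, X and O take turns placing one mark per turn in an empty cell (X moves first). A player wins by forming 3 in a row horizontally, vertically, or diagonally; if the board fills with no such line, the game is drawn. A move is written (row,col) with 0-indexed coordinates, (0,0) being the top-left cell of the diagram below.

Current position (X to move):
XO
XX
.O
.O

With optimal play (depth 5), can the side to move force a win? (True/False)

p1 X@[XO/XX/.O/.O]: (2,0)[XO/XX/XO/.O]+1* (3,0)[XO/XX/.O/XO]+0
p2 O@[XO/XX/XO/.O] terminal -1; root [XO/XX/.O/.O] d5

X winning at [XO/XX/.O/.O]: True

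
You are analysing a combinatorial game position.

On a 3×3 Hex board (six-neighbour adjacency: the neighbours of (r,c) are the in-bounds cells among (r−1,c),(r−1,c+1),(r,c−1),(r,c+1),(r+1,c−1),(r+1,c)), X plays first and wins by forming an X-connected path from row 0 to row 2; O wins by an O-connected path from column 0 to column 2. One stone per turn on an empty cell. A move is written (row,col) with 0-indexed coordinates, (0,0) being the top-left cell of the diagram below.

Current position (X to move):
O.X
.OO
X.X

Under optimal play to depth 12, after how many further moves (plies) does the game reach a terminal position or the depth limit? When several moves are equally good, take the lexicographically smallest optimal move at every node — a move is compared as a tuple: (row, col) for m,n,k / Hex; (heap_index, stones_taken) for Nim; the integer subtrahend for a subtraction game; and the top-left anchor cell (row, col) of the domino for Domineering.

PV length from [O.X/.OO/X.X]: 2 plies

p1 X@[O.X/.OO/X.X]: (0,1)[OXX/.OO/X.X]-1* (1,0)[O.X/XOO/X.X]-1 (2,1)[O.X/.OO/XXX]-1
p2 O@[OXX/.OO/X.X]: (1,0)[OXX/OOO/X.X]+1* (2,1)[OXX/.OO/XOX]-1
p3 X@[OXX/OOO/X.X] terminal -1; root [O.X/.OO/X.X] d12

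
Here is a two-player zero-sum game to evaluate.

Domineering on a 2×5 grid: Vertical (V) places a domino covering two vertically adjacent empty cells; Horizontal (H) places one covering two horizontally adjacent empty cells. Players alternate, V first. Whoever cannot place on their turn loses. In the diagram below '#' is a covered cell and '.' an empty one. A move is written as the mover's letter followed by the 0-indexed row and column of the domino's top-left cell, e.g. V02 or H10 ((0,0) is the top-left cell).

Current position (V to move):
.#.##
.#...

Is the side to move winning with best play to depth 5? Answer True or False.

[.#.##/.#...] V move#1: V00:-1/##.##/##..., V02:+1/.####/.##..*
[.####/.##..] H move#2: H13:-1/.####/.####*
[.####/.####] V move#3: V00:+1/#####/#####*
[#####/#####] end (terminal -1, H#4); searched .#.##/.#... to 5

V winning at [.#.##/.#...]: True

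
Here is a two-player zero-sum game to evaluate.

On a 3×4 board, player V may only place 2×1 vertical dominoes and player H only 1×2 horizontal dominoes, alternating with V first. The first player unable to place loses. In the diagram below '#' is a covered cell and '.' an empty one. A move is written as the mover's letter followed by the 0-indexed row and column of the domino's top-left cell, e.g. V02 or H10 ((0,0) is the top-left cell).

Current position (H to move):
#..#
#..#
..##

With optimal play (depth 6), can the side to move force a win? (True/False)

p1 H@[#..#/#..#/..##]: H01[####/#..#/..##]-1 H11[#..#/####/..##]+1* H20[#..#/#..#/####]-1
p2 V@[#..#/####/..##] terminal -1; root [#..#/#..#/..##] d6

H winning at [#..#/#..#/..##]: True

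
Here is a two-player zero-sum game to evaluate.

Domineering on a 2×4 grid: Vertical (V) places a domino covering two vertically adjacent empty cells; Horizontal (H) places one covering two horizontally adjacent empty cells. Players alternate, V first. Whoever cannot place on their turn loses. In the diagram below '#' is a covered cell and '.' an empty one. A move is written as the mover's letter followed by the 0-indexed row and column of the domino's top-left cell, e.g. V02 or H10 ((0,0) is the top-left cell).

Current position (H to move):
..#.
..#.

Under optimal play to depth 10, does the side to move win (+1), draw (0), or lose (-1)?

value(..#./..#., H) = +1

[..#./..#.] H move#1: H00:+1/###./..#.*, H10:+1/..#./###.
[###./..#.] V move#2: V03:-1/####/..##*
[####/..##] H move#3: H10:+1/####/####*
[####/####] end (terminal -1, V#4); searched ..#./..#. to 10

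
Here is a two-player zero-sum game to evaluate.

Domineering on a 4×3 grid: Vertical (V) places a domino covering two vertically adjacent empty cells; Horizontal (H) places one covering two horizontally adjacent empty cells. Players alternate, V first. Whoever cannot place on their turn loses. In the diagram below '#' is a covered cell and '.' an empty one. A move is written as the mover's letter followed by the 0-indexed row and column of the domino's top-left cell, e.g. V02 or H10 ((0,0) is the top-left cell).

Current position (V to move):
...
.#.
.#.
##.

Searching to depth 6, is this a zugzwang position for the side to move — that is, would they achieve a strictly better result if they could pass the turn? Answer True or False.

zugzwang(.../.#./.#./##., V) = False

p1 V@[.../.#./.#./##.]: V00[#../##./.#./##.]+1* V02[..#/.##/.#./##.]+1 V10[.../##./##./##.]+1 V12[.../.##/.##/##.]+1 V22[.../.#./.##/###]+1
p2 H@[#../##./.#./##.]: H01[###/##./.#./##.]-1*
p3 V@[###/##./.#./##.]: V12[###/###/.##/##.]+1* V22[###/##./.##/###]+1
p4 H@[###/###/.##/##.] terminal -1; root [.../.#./.#./##.] d6
suppose V passes — search the same position with H to move:
pass> p1 H@[.../.#./.#./##.]: H00[##./.#./.#./##.]-1* H01[.##/.#./.#./##.]-1
pass> p2 V@[##./.#./.#./##.]: V02[###/.##/.#./##.]+1* V10[##./##./##./##.]+1 V12[##./.##/.##/##.]+1 V22[##./.#./.##/###]+1
pass> p3 H@[###/.##/.#./##.] terminal -1; root [.../.#./.#./##.] d6
for V: play +1, pass +1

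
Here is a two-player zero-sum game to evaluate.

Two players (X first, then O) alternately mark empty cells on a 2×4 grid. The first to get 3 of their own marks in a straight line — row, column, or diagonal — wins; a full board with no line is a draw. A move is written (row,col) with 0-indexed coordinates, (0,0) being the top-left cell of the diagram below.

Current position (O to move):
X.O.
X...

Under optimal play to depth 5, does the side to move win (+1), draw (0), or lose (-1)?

p1 O@[X.O./X...]: (0,1)[XOO./X...]+0* (0,3)[X.OO/X...]+0 (1,1)[X.O./XO..]+0 (1,2)[X.O./X.O.]+0 (1,3)[X.O./X..O]+0
p2 X@[XOO./X...]: (0,3)[XOOX/X...]+0* (1,1)[XOO./XX..]-1 (1,2)[XOO./X.X.]-1 (1,3)[XOO./X..X]-1
p3 O@[XOOX/X...]: (1,1)[XOOX/XO..]+0* (1,2)[XOOX/X.O.]+0 (1,3)[XOOX/X..O]+0
p4 X@[XOOX/XO..]: (1,2)[XOOX/XOX.]+0* (1,3)[XOOX/XO.X]+0
p5 O@[XOOX/XOX.]: (1,3)[XOOX/XOXO]+0*
p6 X@[XOOX/XOXO] terminal +0; root [X.O./X...] d5

value(X.O./X..., O) = 0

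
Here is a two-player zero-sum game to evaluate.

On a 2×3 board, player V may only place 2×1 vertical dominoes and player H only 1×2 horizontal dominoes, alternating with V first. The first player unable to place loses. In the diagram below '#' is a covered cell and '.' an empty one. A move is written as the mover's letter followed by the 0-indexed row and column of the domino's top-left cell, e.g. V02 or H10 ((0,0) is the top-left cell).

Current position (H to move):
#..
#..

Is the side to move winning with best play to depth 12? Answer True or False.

H winning at [#../#..]: True

p1 H@[#../#..]: H01[###/#..]+1* H11[#../###]+1
p2 V@[###/#..] terminal -1; root [#../#..] d12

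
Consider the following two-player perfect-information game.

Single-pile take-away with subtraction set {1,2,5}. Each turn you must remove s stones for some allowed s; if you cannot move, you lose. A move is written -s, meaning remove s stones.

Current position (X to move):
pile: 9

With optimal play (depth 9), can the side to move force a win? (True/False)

X winning at [9]: False

ply 1, X at 9 | -1=-1→8*; -2=-1→7; -5=-1→4
ply 2, O at 8 | -1=-1→7; -2=+1→6*; -5=+1→3
ply 3, X at 6 | -1=-1→5*; -2=-1→4; -5=-1→1
ply 4, O at 5 | -1=-1→4; -2=+1→3*; -5=+1→0
ply 5, X at 3 | -1=-1→2*; -2=-1→1
ply 6, O at 2 | -1=-1→1; -2=+1→0*
ply 7: 0 is terminal -1 (X); from 9 depth 9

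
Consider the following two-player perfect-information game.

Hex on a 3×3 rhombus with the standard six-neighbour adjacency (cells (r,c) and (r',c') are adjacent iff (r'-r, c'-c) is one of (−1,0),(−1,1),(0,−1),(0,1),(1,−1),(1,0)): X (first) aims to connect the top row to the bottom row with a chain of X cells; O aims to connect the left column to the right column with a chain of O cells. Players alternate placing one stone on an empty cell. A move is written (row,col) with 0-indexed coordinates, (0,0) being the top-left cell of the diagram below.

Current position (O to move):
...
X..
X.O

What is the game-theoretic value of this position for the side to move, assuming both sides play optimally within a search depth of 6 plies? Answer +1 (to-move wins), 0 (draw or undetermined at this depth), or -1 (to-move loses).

p1 O@[.../X../X.O]: (0,0)[O../X../X.O]-1* (0,1)[.O./X../X.O]-1 (0,2)[..O/X../X.O]-1 (1,1)[.../XO./X.O]-1 (1,2)[.../X.O/X.O]-1 (2,1)[.../X../XOO]-1
p2 X@[O../X../X.O]: (0,1)[OX./X../X.O]+1* (0,2)[O.X/X../X.O]+1 (1,1)[O../XX./X.O]+1 (1,2)[O../X.X/X.O]+1 (2,1)[O../X../XXO]+1
p3 O@[OX./X../X.O] terminal -1; root [.../X../X.O] d6

value(.../X../X.O, O) = -1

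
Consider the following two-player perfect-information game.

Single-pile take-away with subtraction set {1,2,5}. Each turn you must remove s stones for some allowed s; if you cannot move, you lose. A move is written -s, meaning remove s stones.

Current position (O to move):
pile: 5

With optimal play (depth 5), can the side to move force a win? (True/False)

O winning at [5]: True

ply 1, O at 5 | -1=-1→4; -2=+1→3*; -5=+1→0
ply 2, X at 3 | -1=-1→2*; -2=-1→1
ply 3, O at 2 | -1=-1→1; -2=+1→0*
ply 4: 0 is terminal -1 (X); from 5 depth 5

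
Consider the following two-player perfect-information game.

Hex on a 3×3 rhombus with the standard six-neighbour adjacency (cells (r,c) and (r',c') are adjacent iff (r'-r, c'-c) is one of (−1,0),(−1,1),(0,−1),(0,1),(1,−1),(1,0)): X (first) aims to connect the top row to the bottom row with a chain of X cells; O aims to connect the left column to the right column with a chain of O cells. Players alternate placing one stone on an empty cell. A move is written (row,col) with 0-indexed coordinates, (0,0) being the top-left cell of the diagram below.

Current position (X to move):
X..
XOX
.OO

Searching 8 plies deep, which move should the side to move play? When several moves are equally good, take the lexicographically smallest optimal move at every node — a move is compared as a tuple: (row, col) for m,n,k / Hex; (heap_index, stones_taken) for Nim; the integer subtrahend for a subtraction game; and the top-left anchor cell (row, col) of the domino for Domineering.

[X../XOX/.OO] X move#1: (0,1):-1/XX./XOX/.OO, (0,2):-1/X.X/XOX/.OO, (2,0):+1/X../XOX/XOO*
[X../XOX/XOO] end (terminal -1, O#2); searched X../XOX/.OO to 8

X's best at [X../XOX/.OO]: (2,0)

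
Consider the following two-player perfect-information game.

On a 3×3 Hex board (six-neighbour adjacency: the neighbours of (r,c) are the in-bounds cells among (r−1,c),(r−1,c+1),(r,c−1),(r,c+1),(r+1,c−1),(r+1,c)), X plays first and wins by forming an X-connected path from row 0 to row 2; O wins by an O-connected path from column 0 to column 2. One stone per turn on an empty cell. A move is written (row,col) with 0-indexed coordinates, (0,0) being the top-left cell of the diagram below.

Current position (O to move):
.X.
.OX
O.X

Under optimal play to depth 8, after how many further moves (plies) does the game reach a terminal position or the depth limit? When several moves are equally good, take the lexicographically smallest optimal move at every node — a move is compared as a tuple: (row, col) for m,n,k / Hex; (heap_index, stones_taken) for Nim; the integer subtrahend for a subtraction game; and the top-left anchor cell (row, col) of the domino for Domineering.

PV length from [.X./.OX/O.X]: 1 ply

[.X./.OX/O.X] O move#1: (0,0):-1/OX./.OX/O.X, (0,2):+1/.XO/.OX/O.X*, (1,0):-1/.X./OOX/O.X, (2,1):-1/.X./.OX/OOX
[.XO/.OX/O.X] end (terminal -1, X#2); searched .X./.OX/O.X to 8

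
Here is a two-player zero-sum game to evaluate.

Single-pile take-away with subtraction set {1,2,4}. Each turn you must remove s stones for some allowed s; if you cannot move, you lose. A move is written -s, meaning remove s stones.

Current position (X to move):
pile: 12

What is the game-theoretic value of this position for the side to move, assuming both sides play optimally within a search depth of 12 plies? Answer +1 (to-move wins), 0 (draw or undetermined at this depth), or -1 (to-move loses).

value(12, X) = -1

p1 X@[12]: -1[11]-1* -2[10]-1 -4[8]-1
p2 O@[11]: -1[10]-1 -2[9]+1* -4[7]-1
p3 X@[9]: -1[8]-1* -2[7]-1 -4[5]-1
p4 O@[8]: -1[7]-1 -2[6]+1* -4[4]-1
p5 X@[6]: -1[5]-1* -2[4]-1 -4[2]-1
p6 O@[5]: -1[4]-1 -2[3]+1* -4[1]-1
p7 X@[3]: -1[2]-1* -2[1]-1
p8 O@[2]: -1[1]-1 -2[0]+1*
p9 X@[0] terminal -1; root [12] d12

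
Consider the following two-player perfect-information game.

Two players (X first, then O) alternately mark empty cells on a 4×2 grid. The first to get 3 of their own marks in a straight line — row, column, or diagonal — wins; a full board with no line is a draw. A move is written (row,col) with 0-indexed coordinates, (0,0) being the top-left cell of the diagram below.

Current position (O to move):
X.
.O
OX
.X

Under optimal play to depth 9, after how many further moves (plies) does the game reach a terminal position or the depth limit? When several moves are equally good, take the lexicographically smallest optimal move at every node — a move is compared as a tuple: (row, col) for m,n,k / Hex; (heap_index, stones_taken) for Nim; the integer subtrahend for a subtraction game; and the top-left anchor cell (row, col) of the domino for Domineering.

p1 O@[X./.O/OX/.X]: (0,1)[XO/.O/OX/.X]+0* (1,0)[X./OO/OX/.X]+0 (3,0)[X./.O/OX/OX]+0
p2 X@[XO/.O/OX/.X]: (1,0)[XO/XO/OX/.X]+0* (3,0)[XO/.O/OX/XX]+0
p3 O@[XO/XO/OX/.X]: (3,0)[XO/XO/OX/OX]+0*
p4 X@[XO/XO/OX/OX] terminal +0; root [X./.O/OX/.X] d9

PV length from [X./.O/OX/.X]: 3 plies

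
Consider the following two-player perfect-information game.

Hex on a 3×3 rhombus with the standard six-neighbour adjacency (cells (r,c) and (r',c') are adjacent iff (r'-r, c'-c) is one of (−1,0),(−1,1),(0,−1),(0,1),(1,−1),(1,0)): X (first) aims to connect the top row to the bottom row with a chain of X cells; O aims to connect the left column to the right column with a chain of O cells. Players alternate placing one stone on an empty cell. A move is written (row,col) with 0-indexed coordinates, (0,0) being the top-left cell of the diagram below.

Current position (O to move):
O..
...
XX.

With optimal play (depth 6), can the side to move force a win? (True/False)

p1 O@[O../.../XX.]: (0,1)[OO./.../XX.]-1 (0,2)[O.O/.../XX.]-1 (1,0)[O../O../XX.]-1 (1,1)[O../.O./XX.]+1* (1,2)[O../..O/XX.]-1 (2,2)[O../.../XXO]-1
p2 X@[O../.O./XX.]: (0,1)[OX./.O./XX.]-1* (0,2)[O.X/.O./XX.]-1 (1,0)[O../XO./XX.]-1 (1,2)[O../.OX/XX.]-1 (2,2)[O../.O./XXX]-1
p3 O@[OX./.O./XX.]: (0,2)[OXO/.O./XX.]-1 (1,0)[OX./OO./XX.]+1* (1,2)[OX./.OO/XX.]-1 (2,2)[OX./.O./XXO]-1
p4 X@[OX./OO./XX.]: (0,2)[OXX/OO./XX.]-1* (1,2)[OX./OOX/XX.]-1 (2,2)[OX./OO./XXX]-1
p5 O@[OXX/OO./XX.]: (1,2)[OXX/OOO/XX.]+1* (2,2)[OXX/OO./XXO]-1
p6 X@[OXX/OOO/XX.] terminal -1; root [O../.../XX.] d6

O winning at [O../.../XX.]: True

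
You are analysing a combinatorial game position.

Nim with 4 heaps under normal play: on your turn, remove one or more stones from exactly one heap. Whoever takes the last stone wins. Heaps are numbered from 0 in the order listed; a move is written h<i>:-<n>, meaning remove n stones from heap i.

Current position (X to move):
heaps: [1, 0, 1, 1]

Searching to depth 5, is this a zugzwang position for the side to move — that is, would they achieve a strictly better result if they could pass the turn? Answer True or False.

zugzwang((1,0,1,1), X) = False

p1 X@[(1,0,1,1)]: h0:-1[(0,0,1,1)]+1* h2:-1[(1,0,0,1)]+1 h3:-1[(1,0,1,0)]+1
p2 O@[(0,0,1,1)]: h2:-1[(0,0,0,1)]-1* h3:-1[(0,0,1,0)]-1
p3 X@[(0,0,0,1)]: h3:-1[(0,0,0,0)]+1*
p4 O@[(0,0,0,0)] terminal -1; root [(1,0,1,1)] d5
suppose X passes — search the same position with O to move:
pass> p1 O@[(1,0,1,1)]: h0:-1[(0,0,1,1)]+1* h2:-1[(1,0,0,1)]+1 h3:-1[(1,0,1,0)]+1
pass> p2 X@[(0,0,1,1)]: h2:-1[(0,0,0,1)]-1* h3:-1[(0,0,1,0)]-1
pass> p3 O@[(0,0,0,1)]: h3:-1[(0,0,0,0)]+1*
pass> p4 X@[(0,0,0,0)] terminal -1; root [(1,0,1,1)] d5
for X: play +1, pass -1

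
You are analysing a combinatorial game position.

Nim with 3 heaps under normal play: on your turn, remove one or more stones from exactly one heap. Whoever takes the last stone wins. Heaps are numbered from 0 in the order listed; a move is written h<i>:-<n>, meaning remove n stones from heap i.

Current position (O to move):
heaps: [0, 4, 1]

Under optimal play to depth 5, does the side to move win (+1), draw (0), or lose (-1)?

value((0,4,1), O) = +1

[(0,4,1)] O move#1: h1:-1:-1/(0,3,1), h1:-2:-1/(0,2,1), h1:-3:+1/(0,1,1)*, h1:-4:-1/(0,0,1), h2:-1:-1/(0,4,0)
[(0,1,1)] X move#2: h1:-1:-1/(0,0,1)*, h2:-1:-1/(0,1,0)
[(0,0,1)] O move#3: h2:-1:+1/(0,0,0)*
[(0,0,0)] end (terminal -1, X#4); searched (0,4,1) to 5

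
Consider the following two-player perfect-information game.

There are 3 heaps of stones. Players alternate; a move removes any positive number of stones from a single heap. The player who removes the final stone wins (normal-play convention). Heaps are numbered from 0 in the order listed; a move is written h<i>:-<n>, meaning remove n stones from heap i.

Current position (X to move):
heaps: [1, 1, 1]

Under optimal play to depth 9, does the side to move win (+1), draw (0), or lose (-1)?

[(1,1,1)] X move#1: h0:-1:+1/(0,1,1)*, h1:-1:+1/(1,0,1), h2:-1:+1/(1,1,0)
[(0,1,1)] O move#2: h1:-1:-1/(0,0,1)*, h2:-1:-1/(0,1,0)
[(0,0,1)] X move#3: h2:-1:+1/(0,0,0)*
[(0,0,0)] end (terminal -1, O#4); searched (1,1,1) to 9

value((1,1,1), X) = +1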